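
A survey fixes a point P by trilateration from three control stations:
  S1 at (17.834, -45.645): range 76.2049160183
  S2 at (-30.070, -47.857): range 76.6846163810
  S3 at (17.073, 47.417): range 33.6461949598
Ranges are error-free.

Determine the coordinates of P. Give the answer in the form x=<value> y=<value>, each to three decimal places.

x=-8.702 y=25.790

eq1: (x − 17.834)² + (y + 45.645)² = 76.2049160183²
eq2: (x + 30.070)² + (y + 47.857)² = 76.6846163810²
eq3: (x − 17.073)² + (y − 47.417)² = 33.6461949598²
eq1−eq2, eq1−eq3 (x²,y² cancel):
  -95.808·x − 4.424·y = 719.638604
  -1.522·x + 186.124·y = 4813.464427
det = -95.808·186.124 − -4.424·-1.522 = -17838.901520
x = (719.638604·186.124 − -4.424·4813.464427) / -17838.901520 = -8.702149
y = (-95.808·4813.464427 − 719.638604·-1.522) / -17838.901520 = 25.790439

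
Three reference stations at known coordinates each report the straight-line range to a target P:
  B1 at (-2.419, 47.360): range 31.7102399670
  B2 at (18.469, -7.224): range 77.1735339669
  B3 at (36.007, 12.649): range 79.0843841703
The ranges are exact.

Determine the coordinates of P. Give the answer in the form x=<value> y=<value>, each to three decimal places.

x=-34.070 y=49.304

eq1: (x + 2.419)² + (y − 47.360)² = 31.7102399670²
eq2: (x − 18.469)² + (y + 7.224)² = 77.1735339669²
eq3: (x − 36.007)² + (y − 12.649)² = 79.0843841703²
eq3−eq2, eq3−eq1 (x²,y² cancel):
  -35.076·x − 39.746·y = -764.625638
  -76.852·x + 69.422·y = 6041.120412
det = -35.076·69.422 − -39.746·-76.852 = -5489.605664
x = (-764.625638·69.422 − -39.746·6041.120412) / -5489.605664 = -34.069575
y = (-35.076·6041.120412 − -764.625638·-76.852) / -5489.605664 = 49.304334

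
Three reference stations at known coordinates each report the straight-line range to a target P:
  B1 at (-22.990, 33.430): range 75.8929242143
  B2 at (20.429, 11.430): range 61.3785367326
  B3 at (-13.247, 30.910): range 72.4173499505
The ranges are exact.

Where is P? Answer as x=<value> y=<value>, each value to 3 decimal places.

eq1: (x + 22.990)² + (y − 33.430)² = 75.8929242143²
eq2: (x − 20.429)² + (y − 11.430)² = 61.3785367326²
eq3: (x + 13.247)² + (y − 30.910)² = 72.4173499505²
eq2−eq3, eq2−eq1 (x²,y² cancel):
  -67.352·x + 38.960·y = -894.025634
  -86.838·x + 44.000·y = -894.295115
det = -67.352·44.000 − 38.960·-86.838 = 419.720480
x = (-894.025634·44.000 − 38.960·-894.295115) / 419.720480 = -10.710438
y = (-67.352·-894.295115 − -894.025634·-86.838) / 419.720480 = -41.462912

x=-10.710 y=-41.463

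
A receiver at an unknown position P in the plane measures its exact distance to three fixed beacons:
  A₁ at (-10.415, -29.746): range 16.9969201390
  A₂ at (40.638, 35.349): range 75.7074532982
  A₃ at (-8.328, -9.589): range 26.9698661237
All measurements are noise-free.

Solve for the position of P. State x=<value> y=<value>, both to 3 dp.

x=6.407 y=-32.178

eq1: (x + 10.415)² + (y + 29.746)² = 16.9969201390²
eq2: (x − 40.638)² + (y − 35.349)² = 75.7074532982²
eq3: (x + 8.328)² + (y + 9.589)² = 26.9698661237²
eq3−eq1, eq3−eq2 (x²,y² cancel):
  -4.174·x − 40.314·y = 1270.470621
  97.932·x + 89.876·y = -2264.550466
det = -4.174·89.876 − -40.314·97.932 = 3572.888224
x = (1270.470621·89.876 − -40.314·-2264.550466) / 3572.888224 = 6.407066
y = (-4.174·-2264.550466 − 1270.470621·97.932) / 3572.888224 = -32.177748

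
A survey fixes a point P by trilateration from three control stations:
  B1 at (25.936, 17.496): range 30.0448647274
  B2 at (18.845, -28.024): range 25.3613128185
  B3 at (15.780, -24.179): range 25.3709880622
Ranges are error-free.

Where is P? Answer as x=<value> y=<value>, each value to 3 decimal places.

eq1: (x − 25.936)² + (y − 17.496)² = 30.0448647274²
eq2: (x − 18.845)² + (y + 28.024)² = 25.3613128185²
eq3: (x − 15.780)² + (y + 24.179)² = 25.3709880622²
eq2−eq3, eq2−eq1 (x²,y² cancel):
  -6.130·x + 7.690·y = -307.337007
  14.182·x + 91.040·y = -421.190198
det = -6.130·91.040 − 7.690·14.182 = -667.134780
x = (-307.337007·91.040 − 7.690·-421.190198) / -667.134780 = 37.085472
y = (-6.130·-421.190198 − -307.337007·14.182) / -667.134780 = -10.403519

x=37.085 y=-10.404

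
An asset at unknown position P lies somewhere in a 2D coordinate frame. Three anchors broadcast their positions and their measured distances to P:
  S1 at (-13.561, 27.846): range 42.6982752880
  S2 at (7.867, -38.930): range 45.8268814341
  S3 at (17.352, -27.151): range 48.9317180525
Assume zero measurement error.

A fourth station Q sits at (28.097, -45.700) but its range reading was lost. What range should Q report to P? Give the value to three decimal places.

66.472

eq1: (x + 13.561)² + (y − 27.846)² = 42.6982752880²
eq2: (x − 7.867)² + (y + 38.930)² = 45.8268814341²
eq3: (x − 17.352)² + (y + 27.151)² = 48.9317180525²
eq1−eq2, eq1−eq3 (x²,y² cancel):
  42.856·x − 133.552·y = 341.173803
  61.826·x − 109.994·y = -492.202051
det = 42.856·-109.994 − -133.552·61.826 = 3543.083088
x = (341.173803·-109.994 − -133.552·-492.202051) / 3543.083088 = -29.144572
y = (42.856·-492.202051 − 341.173803·61.826) / 3543.083088 = -11.906924
|P − Q| = √((-29.144572 − 28.097)² + (-11.906924 − -45.700)²) = 66.472321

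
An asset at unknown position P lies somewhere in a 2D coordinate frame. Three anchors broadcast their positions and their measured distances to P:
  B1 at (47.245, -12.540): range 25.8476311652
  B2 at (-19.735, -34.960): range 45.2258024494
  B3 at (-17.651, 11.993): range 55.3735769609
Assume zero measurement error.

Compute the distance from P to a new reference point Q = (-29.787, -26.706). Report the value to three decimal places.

54.049

eq1: (x − 47.245)² + (y + 12.540)² = 25.8476311652²
eq2: (x + 19.735)² + (y + 34.960)² = 45.2258024494²
eq3: (x + 17.651)² + (y − 11.993)² = 55.3735769609²
eq2−eq3, eq2−eq1 (x²,y² cancel):
  4.168·x + 93.906·y = -2177.141793
  133.960·x + 44.840·y = 2154.942970
det = 4.168·44.840 − 93.906·133.960 = -12392.754640
x = (-2177.141793·44.840 − 93.906·2154.942970) / -12392.754640 = 24.206492
y = (4.168·2154.942970 − -2177.141793·133.960) / -12392.754640 = -24.258668
|P − Q| = √((24.206492 − -29.787)² + (-24.258668 − -26.706)²) = 54.048928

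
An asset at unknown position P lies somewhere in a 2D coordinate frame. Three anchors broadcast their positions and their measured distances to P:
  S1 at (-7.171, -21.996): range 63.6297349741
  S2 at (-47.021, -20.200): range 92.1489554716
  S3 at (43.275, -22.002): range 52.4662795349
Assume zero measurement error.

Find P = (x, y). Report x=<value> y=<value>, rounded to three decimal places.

eq1: (x + 7.171)² + (y + 21.996)² = 63.6297349741²
eq2: (x + 47.021)² + (y + 20.200)² = 92.1489554716²
eq3: (x − 43.275)² + (y + 22.002)² = 52.4662795349²
eq1−eq3, eq1−eq2 (x²,y² cancel):
  100.892·x − 0.012·y = 3117.599057
  -79.700·x + 3.592·y = -2358.919638
det = 100.892·3.592 − -0.012·-79.700 = 361.447664
x = (3117.599057·3.592 − -0.012·-2358.919638) / 361.447664 = 30.903807
y = (100.892·-2358.919638 − 3117.599057·-79.700) / 361.447664 = 28.984901

x=30.904 y=28.985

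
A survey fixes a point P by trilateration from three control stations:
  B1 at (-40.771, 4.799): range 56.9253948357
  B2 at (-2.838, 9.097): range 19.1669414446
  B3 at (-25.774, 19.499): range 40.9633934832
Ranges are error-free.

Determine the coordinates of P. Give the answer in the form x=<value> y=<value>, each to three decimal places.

x=15.040 y=16.006

eq1: (x + 40.771)² + (y − 4.799)² = 56.9253948357²
eq2: (x + 2.838)² + (y − 9.097)² = 19.1669414446²
eq3: (x + 25.774)² + (y − 19.499)² = 40.9633934832²
eq2−eq3, eq2−eq1 (x²,y² cancel):
  -45.872·x + 20.804·y = -356.927537
  -75.866·x − 8.596·y = -1278.633744
det = -45.872·-8.596 − 20.804·-75.866 = 1972.631976
x = (-356.927537·-8.596 − 20.804·-1278.633744) / 1972.631976 = 15.040233
y = (-45.872·-1278.633744 − -356.927537·-75.866) / 1972.631976 = 16.006444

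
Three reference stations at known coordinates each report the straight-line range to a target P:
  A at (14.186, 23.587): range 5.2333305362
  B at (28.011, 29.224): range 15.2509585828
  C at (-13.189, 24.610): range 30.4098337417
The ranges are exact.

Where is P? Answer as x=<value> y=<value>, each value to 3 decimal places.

eq1: (x − 14.186)² + (y − 23.587)² = 5.2333305362²
eq2: (x − 28.011)² + (y − 29.224)² = 15.2509585828²
eq3: (x + 13.189)² + (y − 24.610)² = 30.4098337417²
eq1−eq2, eq1−eq3 (x²,y² cancel):
  27.650·x + 11.274·y = 675.865143
  -54.750·x + 2.046·y = -875.357584
det = 27.650·2.046 − 11.274·-54.750 = 673.823400
x = (675.865143·2.046 − 11.274·-875.357584) / 673.823400 = 16.698146
y = (27.650·-875.357584 − 675.865143·-54.750) / 673.823400 = 18.996045

x=16.698 y=18.996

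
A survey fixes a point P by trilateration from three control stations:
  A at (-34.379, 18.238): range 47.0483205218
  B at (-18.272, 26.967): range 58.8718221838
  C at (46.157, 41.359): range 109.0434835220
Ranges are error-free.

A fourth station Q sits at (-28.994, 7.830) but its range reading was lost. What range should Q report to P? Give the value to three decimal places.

eq1: (x + 34.379)² + (y − 18.238)² = 47.0483205218²
eq2: (x + 18.272)² + (y − 26.967)² = 58.8718221838²
eq3: (x − 46.157)² + (y − 41.359)² = 109.0434835220²
eq2−eq3, eq2−eq1 (x²,y² cancel):
  128.858·x + 28.784·y = -5644.639394
  -32.214·x − 17.458·y = 1705.802195
det = 128.858·-17.458 − 28.784·-32.214 = -1322.355188
x = (-5644.639394·-17.458 − 28.784·1705.802195) / -1322.355188 = -37.391092
y = (128.858·1705.802195 − -5644.639394·-32.214) / -1322.355188 = -28.713803
|P − Q| = √((-37.391092 − -28.994)² + (-28.713803 − 7.830)²) = 37.496142

37.496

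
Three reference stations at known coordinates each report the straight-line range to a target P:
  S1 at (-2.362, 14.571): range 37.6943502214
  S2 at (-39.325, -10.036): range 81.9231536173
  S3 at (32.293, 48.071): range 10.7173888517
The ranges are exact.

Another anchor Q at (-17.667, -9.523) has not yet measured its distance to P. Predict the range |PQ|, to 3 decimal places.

65.574

eq1: (x + 2.362)² + (y − 14.571)² = 37.6943502214²
eq2: (x + 39.325)² + (y + 10.036)² = 81.9231536173²
eq3: (x − 32.293)² + (y − 48.071)² = 10.7173888517²
eq1−eq2, eq1−eq3 (x²,y² cancel):
  -73.926·x − 49.214·y = -3861.255224
  69.310·x + 67.000·y = 4441.767420
det = -73.926·67.000 − -49.214·69.310 = -1542.019660
x = (-3861.255224·67.000 − -49.214·4441.767420) / -1542.019660 = 26.009369
y = (-73.926·4441.767420 − -3861.255224·69.310) / -1542.019660 = 39.388926
|P − Q| = √((26.009369 − -17.667)² + (39.388926 − -9.523)²) = 65.574398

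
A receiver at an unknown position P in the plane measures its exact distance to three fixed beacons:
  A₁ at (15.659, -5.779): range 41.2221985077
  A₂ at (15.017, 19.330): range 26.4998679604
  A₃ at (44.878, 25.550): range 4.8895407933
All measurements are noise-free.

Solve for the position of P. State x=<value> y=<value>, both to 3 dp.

x=40.300 y=27.268

eq1: (x − 15.659)² + (y + 5.779)² = 41.2221985077²
eq2: (x − 15.017)² + (y − 19.330)² = 26.4998679604²
eq3: (x − 44.878)² + (y − 25.550)² = 4.8895407933²
eq2−eq1, eq2−eq3 (x²,y² cancel):
  1.284·x − 50.218·y = -1317.584715
  59.722·x + 12.440·y = 2746.013588
det = 1.284·12.440 − -50.218·59.722 = 3015.092356
x = (-1317.584715·12.440 − -50.218·2746.013588) / 3015.092356 = 40.300111
y = (1.284·2746.013588 − -1317.584715·59.722) / 3015.092356 = 27.267714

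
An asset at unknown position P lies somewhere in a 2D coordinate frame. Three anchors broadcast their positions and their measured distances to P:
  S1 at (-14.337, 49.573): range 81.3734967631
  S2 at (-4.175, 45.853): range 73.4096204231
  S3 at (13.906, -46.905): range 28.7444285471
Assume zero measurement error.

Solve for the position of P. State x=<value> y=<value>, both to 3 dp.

eq1: (x + 14.337)² + (y − 49.573)² = 81.3734967631²
eq2: (x + 4.175)² + (y − 45.853)² = 73.4096204231²
eq3: (x − 13.906)² + (y + 46.905)² = 28.7444285471²
eq1−eq3, eq1−eq2 (x²,y² cancel):
  56.486·x − 192.956·y = 5525.827766
  20.324·x − 7.440·y = 689.569941
det = 56.486·-7.440 − -192.956·20.324 = 3501.381904
x = (5525.827766·-7.440 − -192.956·689.569941) / 3501.381904 = 26.259489
y = (56.486·689.569941 − 5525.827766·20.324) / 3501.381904 = -20.950550

x=26.259 y=-20.951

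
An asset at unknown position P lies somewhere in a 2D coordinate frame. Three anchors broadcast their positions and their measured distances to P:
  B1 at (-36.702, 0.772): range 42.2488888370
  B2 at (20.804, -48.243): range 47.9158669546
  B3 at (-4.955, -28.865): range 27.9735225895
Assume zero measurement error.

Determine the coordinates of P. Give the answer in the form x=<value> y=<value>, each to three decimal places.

eq1: (x + 36.702)² + (y − 0.772)² = 42.2488888370²
eq2: (x − 20.804)² + (y + 48.243)² = 47.9158669546²
eq3: (x + 4.955)² + (y + 28.865)² = 27.9735225895²
eq2−eq1, eq2−eq3 (x²,y² cancel):
  -115.012·x + 98.030·y = -901.598979
  -51.518·x + 38.756·y = -389.040875
det = -115.012·38.756 − 98.030·-51.518 = 592.904468
x = (-901.598979·38.756 − 98.030·-389.040875) / 592.904468 = 5.389244
y = (-115.012·-389.040875 − -901.598979·-51.518) / 592.904468 = -2.874337

x=5.389 y=-2.874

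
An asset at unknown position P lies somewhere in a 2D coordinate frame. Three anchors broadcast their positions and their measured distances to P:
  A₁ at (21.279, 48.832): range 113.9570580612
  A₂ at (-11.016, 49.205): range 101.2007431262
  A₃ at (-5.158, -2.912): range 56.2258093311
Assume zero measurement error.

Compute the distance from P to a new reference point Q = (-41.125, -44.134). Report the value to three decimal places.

eq1: (x − 21.279)² + (y − 48.832)² = 113.9570580612²
eq2: (x + 11.016)² + (y − 49.205)² = 101.2007431262²
eq3: (x + 5.158)² + (y + 2.912)² = 56.2258093311²
eq3−eq1, eq3−eq2 (x²,y² cancel):
  52.874·x + 103.488·y = -7022.594090
  -11.716·x + 104.234·y = -4572.849201
det = 52.874·104.234 − 103.488·-11.716 = 6723.733924
x = (-7022.594090·104.234 − 103.488·-4572.849201) / 6723.733924 = -38.484279
y = (52.874·-4572.849201 − -7022.594090·-11.716) / 6723.733924 = -48.196663
|P − Q| = √((-38.484279 − -41.125)² + (-48.196663 − -44.134)²) = 4.845476

4.845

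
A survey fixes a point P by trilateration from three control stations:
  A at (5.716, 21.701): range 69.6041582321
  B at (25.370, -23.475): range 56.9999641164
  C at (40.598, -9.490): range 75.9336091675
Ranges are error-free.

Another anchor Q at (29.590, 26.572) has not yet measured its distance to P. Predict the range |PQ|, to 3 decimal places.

87.822

eq1: (x − 5.716)² + (y − 21.701)² = 69.6041582321²
eq2: (x − 25.370)² + (y + 23.475)² = 56.9999641164²
eq3: (x − 40.598)² + (y + 9.490)² = 75.9336091675²
eq1−eq2, eq1−eq3 (x²,y² cancel):
  39.308·x − 90.352·y = 2286.849402
  69.764·x − 62.382·y = 313.477489
det = 39.308·-62.382 − -90.352·69.764 = 3851.205272
x = (2286.849402·-62.382 − -90.352·313.477489) / 3851.205272 = -29.688088
y = (39.308·313.477489 − 2286.849402·69.764) / 3851.205272 = -38.226368
|P − Q| = √((-29.688088 − 29.590)² + (-38.226368 − 26.572)²) = 87.822094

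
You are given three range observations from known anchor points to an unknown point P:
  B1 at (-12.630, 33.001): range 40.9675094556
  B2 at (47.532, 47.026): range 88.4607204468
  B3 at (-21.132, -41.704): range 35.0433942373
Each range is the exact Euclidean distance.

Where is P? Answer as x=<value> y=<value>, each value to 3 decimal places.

x=-22.746 y=-6.698

eq1: (x + 12.630)² + (y − 33.001)² = 40.9675094556²
eq2: (x − 47.532)² + (y − 47.026)² = 88.4607204468²
eq3: (x + 21.132)² + (y + 41.704)² = 35.0433942373²
eq1−eq2, eq1−eq3 (x²,y² cancel):
  120.324·x + 28.050·y = -2924.809432
  -17.004·x − 149.410·y = 1387.499490
det = 120.324·-149.410 − 28.050·-17.004 = -17500.646640
x = (-2924.809432·-149.410 − 28.050·1387.499490) / -17500.646640 = -22.746383
y = (120.324·1387.499490 − -2924.809432·-17.004) / -17500.646640 = -6.697811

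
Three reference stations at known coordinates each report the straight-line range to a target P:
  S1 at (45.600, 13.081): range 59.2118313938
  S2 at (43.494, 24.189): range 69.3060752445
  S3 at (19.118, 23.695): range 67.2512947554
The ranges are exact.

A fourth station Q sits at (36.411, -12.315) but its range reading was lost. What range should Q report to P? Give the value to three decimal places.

32.221

eq1: (x − 45.600)² + (y − 13.081)² = 59.2118313938²
eq2: (x − 43.494)² + (y − 24.189)² = 69.3060752445²
eq3: (x − 19.118)² + (y − 23.695)² = 67.2512947554²
eq2−eq1, eq2−eq3 (x²,y² cancel):
  4.212·x − 22.216·y = 1070.927893
  -48.752·x − 0.988·y = -1269.289388
det = 4.212·-0.988 − -22.216·-48.752 = -1087.235888
x = (1070.927893·-0.988 − -22.216·-1269.289388) / -1087.235888 = 26.909165
y = (4.212·-1269.289388 − 1070.927893·-48.752) / -1087.235888 = -43.103461
|P − Q| = √((26.909165 − 36.411)² + (-43.103461 − -12.315)²) = 32.221331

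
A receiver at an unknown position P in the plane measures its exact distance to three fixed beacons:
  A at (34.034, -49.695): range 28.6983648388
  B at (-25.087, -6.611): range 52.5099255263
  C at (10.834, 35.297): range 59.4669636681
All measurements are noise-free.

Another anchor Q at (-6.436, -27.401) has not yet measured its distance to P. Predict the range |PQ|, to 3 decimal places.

31.794

eq1: (x − 34.034)² + (y + 49.695)² = 28.6983648388²
eq2: (x + 25.087)² + (y + 6.611)² = 52.5099255263²
eq3: (x − 10.834)² + (y − 35.297)² = 59.4669636681²
eq1−eq2, eq1−eq3 (x²,y² cancel):
  -118.242·x + 86.168·y = -4888.539425
  -46.400·x + 169.984·y = -4977.376039
det = -118.242·169.984 − 86.168·-46.400 = -16101.052928
x = (-4888.539425·169.984 − 86.168·-4977.376039) / -16101.052928 = 24.972463
y = (-118.242·-4977.376039 − -4888.539425·-46.400) / -16101.052928 = -22.464784
|P − Q| = √((24.972463 − -6.436)² + (-22.464784 − -27.401)²) = 31.793990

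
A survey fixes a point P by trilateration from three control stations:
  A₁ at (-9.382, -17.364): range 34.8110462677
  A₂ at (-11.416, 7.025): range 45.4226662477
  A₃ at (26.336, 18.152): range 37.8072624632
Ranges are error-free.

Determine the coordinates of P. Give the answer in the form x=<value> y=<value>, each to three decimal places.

x=25.354 y=-19.643

eq1: (x + 9.382)² + (y + 17.364)² = 34.8110462677²
eq2: (x + 11.416)² + (y − 7.025)² = 45.4226662477²
eq3: (x − 26.336)² + (y − 18.152)² = 37.8072624632²
eq2−eq3, eq2−eq1 (x²,y² cancel):
  75.504·x + 22.254·y = 1477.233833
  4.068·x − 48.778·y = 1061.264406
det = 75.504·-48.778 − 22.254·4.068 = -3773.463384
x = (1477.233833·-48.778 − 22.254·1061.264406) / -3773.463384 = 25.354397
y = (75.504·1061.264406 − 1477.233833·4.068) / -3773.463384 = -19.642517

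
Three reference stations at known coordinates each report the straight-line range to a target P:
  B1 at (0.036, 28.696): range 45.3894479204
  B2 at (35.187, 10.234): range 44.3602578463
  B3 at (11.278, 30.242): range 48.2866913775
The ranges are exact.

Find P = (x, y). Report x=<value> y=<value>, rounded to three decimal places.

x=-0.066 y=-16.693

eq1: (x − 0.036)² + (y − 28.696)² = 45.3894479204²
eq2: (x − 35.187)² + (y − 10.234)² = 44.3602578463²
eq3: (x − 11.278)² + (y − 30.242)² = 48.2866913775²
eq2−eq1, eq2−eq3 (x²,y² cancel):
  -70.302·x + 36.924·y = -611.767519
  -47.818·x + 40.016·y = -664.859965
det = -70.302·40.016 − 36.924·-47.818 = -1047.573000
x = (-611.767519·40.016 − 36.924·-664.859965) / -1047.573000 = -0.065676
y = (-70.302·-664.859965 − -611.767519·-47.818) / -1047.573000 = -16.693334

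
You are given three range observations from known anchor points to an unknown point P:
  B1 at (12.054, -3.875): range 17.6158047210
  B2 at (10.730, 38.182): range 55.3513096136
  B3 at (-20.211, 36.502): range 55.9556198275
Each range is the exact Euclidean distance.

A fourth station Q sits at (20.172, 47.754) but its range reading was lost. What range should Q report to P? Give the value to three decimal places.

67.068

eq1: (x − 12.054)² + (y + 3.875)² = 17.6158047210²
eq2: (x − 10.730)² + (y − 38.182)² = 55.3513096136²
eq3: (x + 20.211)² + (y − 36.502)² = 55.9556198275²
eq2−eq1, eq2−eq3 (x²,y² cancel):
  2.648·x − 84.114·y = 1340.767417
  -61.882·x − 3.360·y = 100.618587
det = 2.648·-3.360 − -84.114·-61.882 = -5214.039828
x = (1340.767417·-3.360 − -84.114·100.618587) / -5214.039828 = -0.759191
y = (2.648·100.618587 − 1340.767417·-61.882) / -5214.039828 = -15.963784
|P − Q| = √((-0.759191 − 20.172)² + (-15.963784 − 47.754)²) = 67.067658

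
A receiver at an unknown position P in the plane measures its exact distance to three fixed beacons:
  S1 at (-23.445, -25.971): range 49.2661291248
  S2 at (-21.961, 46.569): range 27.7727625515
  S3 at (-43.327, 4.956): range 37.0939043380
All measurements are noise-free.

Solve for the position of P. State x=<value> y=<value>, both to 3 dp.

eq1: (x + 23.445)² + (y + 25.971)² = 49.2661291248²
eq2: (x + 21.961)² + (y − 46.569)² = 27.7727625515²
eq3: (x + 43.327)² + (y − 4.956)² = 37.0939043380²
eq2−eq3, eq2−eq1 (x²,y² cancel):
  -42.732·x − 83.226·y = -1353.797816
  -2.968·x − 145.080·y = -3082.621555
det = -42.732·-145.080 − -83.226·-2.968 = 5952.543792
x = (-1353.797816·-145.080 − -83.226·-3082.621555) / 5952.543792 = -10.104130
y = (-42.732·-3082.621555 − -1353.797816·-2.968) / 5952.543792 = 21.454443

x=-10.104 y=21.454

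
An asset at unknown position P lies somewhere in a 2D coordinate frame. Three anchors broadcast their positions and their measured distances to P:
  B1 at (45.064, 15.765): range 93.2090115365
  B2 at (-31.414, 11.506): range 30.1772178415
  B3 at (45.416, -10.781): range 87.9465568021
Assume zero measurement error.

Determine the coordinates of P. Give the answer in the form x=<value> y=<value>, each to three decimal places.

eq1: (x − 45.064)² + (y − 15.765)² = 93.2090115365²
eq2: (x + 31.414)² + (y − 11.506)² = 30.1772178415²
eq3: (x − 45.416)² + (y + 10.781)² = 87.9465568021²
eq2−eq3, eq2−eq1 (x²,y² cancel):
  153.660·x − 44.574·y = -5764.316792
  152.956·x + 8.518·y = -6617.183466
det = 153.660·8.518 − -44.574·152.956 = 8126.736624
x = (-5764.316792·8.518 − -44.574·-6617.183466) / 8126.736624 = -42.336156
y = (153.660·-6617.183466 − -5764.316792·152.956) / 8126.736624 = -16.625317

x=-42.336 y=-16.625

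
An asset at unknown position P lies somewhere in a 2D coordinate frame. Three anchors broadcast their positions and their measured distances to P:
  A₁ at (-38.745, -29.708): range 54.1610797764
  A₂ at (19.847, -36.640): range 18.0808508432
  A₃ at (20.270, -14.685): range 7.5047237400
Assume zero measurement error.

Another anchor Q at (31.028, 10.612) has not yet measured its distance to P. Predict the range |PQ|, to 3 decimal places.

34.291

eq1: (x + 38.745)² + (y + 29.708)² = 54.1610797764²
eq2: (x − 19.847)² + (y + 36.640)² = 18.0808508432²
eq3: (x − 20.270)² + (y + 14.685)² = 7.5047237400²
eq2−eq1, eq2−eq3 (x²,y² cancel):
  -117.184·x + 13.864·y = -1959.158115
  0.846·x + 43.910·y = -839.274595
det = -117.184·43.910 − 13.864·0.846 = -5157.278384
x = (-1959.158115·43.910 − 13.864·-839.274595) / -5157.278384 = 14.424455
y = (-117.184·-839.274595 − -1959.158115·0.846) / -5157.278384 = -19.391430
|P − Q| = √((14.424455 − 31.028)² + (-19.391430 − 10.612)²) = 34.291158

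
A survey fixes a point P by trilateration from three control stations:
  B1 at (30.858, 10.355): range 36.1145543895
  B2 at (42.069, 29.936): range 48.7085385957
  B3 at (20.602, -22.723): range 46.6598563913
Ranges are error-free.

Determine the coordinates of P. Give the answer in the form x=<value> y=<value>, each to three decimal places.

eq1: (x − 30.858)² + (y − 10.355)² = 36.1145543895²
eq2: (x − 42.069)² + (y − 29.936)² = 48.7085385957²
eq3: (x − 20.602)² + (y + 22.723)² = 46.6598563913²
eq2−eq3, eq2−eq1 (x²,y² cancel):
  -42.934·x − 105.318·y = -1529.808190
  -22.422·x − 39.162·y = -538.261975
det = -42.934·-39.162 − -105.318·-22.422 = -680.058888
x = (-1529.808190·-39.162 − -105.318·-538.261975) / -680.058888 = -4.737345
y = (-42.934·-538.261975 − -1529.808190·-22.422) / -680.058888 = 16.456839

x=-4.737 y=16.457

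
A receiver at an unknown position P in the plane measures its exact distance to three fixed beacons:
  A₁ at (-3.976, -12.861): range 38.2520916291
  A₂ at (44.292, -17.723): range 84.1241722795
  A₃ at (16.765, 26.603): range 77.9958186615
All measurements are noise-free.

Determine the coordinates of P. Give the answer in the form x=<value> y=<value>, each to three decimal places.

x=-39.241 y=-27.681

eq1: (x + 3.976)² + (y + 12.861)² = 38.2520916291²
eq2: (x − 44.292)² + (y + 17.723)² = 84.1241722795²
eq3: (x − 16.765)² + (y − 26.603)² = 77.9958186615²
eq2−eq1, eq2−eq3 (x²,y² cancel):
  -96.536·x + 9.724·y = 3518.981752
  -55.054·x + 88.652·y = -293.572526
det = -96.536·88.652 − 9.724·-55.054 = -8022.764376
x = (3518.981752·88.652 − 9.724·-293.572526) / -8022.764376 = -39.240772
y = (-96.536·-293.572526 − 3518.981752·-55.054) / -8022.764376 = -27.680526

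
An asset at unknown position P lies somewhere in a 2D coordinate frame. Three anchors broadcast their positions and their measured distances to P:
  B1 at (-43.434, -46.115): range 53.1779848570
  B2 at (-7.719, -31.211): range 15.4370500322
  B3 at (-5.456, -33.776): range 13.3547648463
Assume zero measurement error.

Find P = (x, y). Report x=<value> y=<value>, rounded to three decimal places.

eq1: (x + 43.434)² + (y + 46.115)² = 53.1779848570²
eq2: (x + 7.719)² + (y + 31.211)² = 15.4370500322²
eq3: (x + 5.456)² + (y + 33.776)² = 13.3547648463²
eq2−eq3, eq2−eq1 (x²,y² cancel):
  4.526·x − 5.130·y = 196.829400
  -71.430·x − 29.808·y = 389.800539
det = 4.526·-29.808 − -5.130·-71.430 = -501.346908
x = (196.829400·-29.808 − -5.130·389.800539) / -501.346908 = 7.714048
y = (4.526·389.800539 − 196.829400·-71.430) / -501.346908 = -31.562499

x=7.714 y=-31.562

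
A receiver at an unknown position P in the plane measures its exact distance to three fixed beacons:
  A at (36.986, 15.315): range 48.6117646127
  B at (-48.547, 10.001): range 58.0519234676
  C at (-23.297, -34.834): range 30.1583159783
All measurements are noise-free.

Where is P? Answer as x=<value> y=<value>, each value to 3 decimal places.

eq1: (x − 36.986)² + (y − 15.315)² = 48.6117646127²
eq2: (x + 48.547)² + (y − 10.001)² = 58.0519234676²
eq3: (x + 23.297)² + (y + 34.834)² = 30.1583159783²
eq1−eq3, eq1−eq2 (x²,y² cancel):
  -120.566·x − 100.298·y = 1607.223980
  -171.066·x − 10.628·y = -152.604371
det = -120.566·-10.628 − -100.298·-171.066 = -15876.202220
x = (1607.223980·-10.628 − -100.298·-152.604371) / -15876.202220 = 2.040002
y = (-120.566·-152.604371 − 1607.223980·-171.066) / -15876.202220 = -18.476728

x=2.040 y=-18.477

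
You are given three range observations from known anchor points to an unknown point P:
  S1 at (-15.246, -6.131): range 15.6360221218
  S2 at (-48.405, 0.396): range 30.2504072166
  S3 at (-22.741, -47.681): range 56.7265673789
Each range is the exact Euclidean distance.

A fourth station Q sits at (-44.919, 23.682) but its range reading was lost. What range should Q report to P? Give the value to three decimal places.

eq1: (x + 15.246)² + (y + 6.131)² = 15.6360221218²
eq2: (x + 48.405)² + (y − 0.396)² = 30.2504072166²
eq3: (x + 22.741)² + (y + 47.681)² = 56.7265673789²
eq3−eq1, eq3−eq2 (x²,y² cancel):
  14.990·x + 83.100·y = 452.817094
  -51.328·x + 96.154·y = 1855.386309
det = 14.990·96.154 − 83.100·-51.328 = 5706.705260
x = (452.817094·96.154 − 83.100·1855.386309) / 5706.705260 = -19.388145
y = (14.990·1855.386309 − 452.817094·-51.328) / 5706.705260 = 8.946395
|P − Q| = √((-19.388145 − -44.919)² + (8.946395 − 23.682)²) = 29.478172

29.478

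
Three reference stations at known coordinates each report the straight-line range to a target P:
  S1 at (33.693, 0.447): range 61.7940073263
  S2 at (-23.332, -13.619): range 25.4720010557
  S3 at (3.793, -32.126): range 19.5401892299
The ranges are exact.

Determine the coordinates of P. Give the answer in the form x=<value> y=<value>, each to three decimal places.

eq1: (x − 33.693)² + (y − 0.447)² = 61.7940073263²
eq2: (x + 23.332)² + (y + 13.619)² = 25.4720010557²
eq3: (x − 3.793)² + (y + 32.126)² = 19.5401892299²
eq3−eq2, eq3−eq1 (x²,y² cancel):
  -54.250·x + 37.014·y = -583.611183
  59.800·x + 65.146·y = -3347.729013
det = -54.250·65.146 − 37.014·59.800 = -5747.607700
x = (-583.611183·65.146 − 37.014·-3347.729013) / -5747.607700 = -14.944115
y = (-54.250·-3347.729013 − -583.611183·59.800) / -5747.607700 = -37.670325

x=-14.944 y=-37.670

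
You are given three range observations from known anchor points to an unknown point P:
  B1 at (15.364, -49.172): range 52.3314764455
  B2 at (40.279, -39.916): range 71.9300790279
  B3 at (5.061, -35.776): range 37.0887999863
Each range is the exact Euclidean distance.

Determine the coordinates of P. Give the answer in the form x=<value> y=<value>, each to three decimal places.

x=-29.402 y=-22.068

eq1: (x − 15.364)² + (y + 49.172)² = 52.3314764455²
eq2: (x − 40.279)² + (y + 39.916)² = 71.9300790279²
eq3: (x − 5.061)² + (y + 35.776)² = 37.0887999863²
eq1−eq2, eq1−eq3 (x²,y² cancel):
  49.830·x + 18.512·y = -1873.606025
  -20.606·x + 26.792·y = 14.602160
det = 49.830·26.792 − 18.512·-20.606 = 1716.503632
x = (-1873.606025·26.792 − 18.512·14.602160) / 1716.503632 = -29.401609
y = (49.830·14.602160 − -1873.606025·-20.606) / 1716.503632 = -22.068057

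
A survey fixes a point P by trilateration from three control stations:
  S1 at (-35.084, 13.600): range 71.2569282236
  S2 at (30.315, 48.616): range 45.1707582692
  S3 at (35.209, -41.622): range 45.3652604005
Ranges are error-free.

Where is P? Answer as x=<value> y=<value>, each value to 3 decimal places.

x=35.488 y=3.742

eq1: (x + 35.084)² + (y − 13.600)² = 71.2569282236²
eq2: (x − 30.315)² + (y − 48.616)² = 45.1707582692²
eq3: (x − 35.209)² + (y + 41.622)² = 45.3652604005²
eq3−eq1, eq3−eq2 (x²,y² cancel):
  -140.586·x + 110.444·y = -4575.760478
  -9.788·x + 180.476·y = 328.059565
det = -140.586·180.476 − 110.444·-9.788 = -24291.373064
x = (-4575.760478·180.476 − 110.444·328.059565) / -24291.373064 = 35.487791
y = (-140.586·328.059565 − -4575.760478·-9.788) / -24291.373064 = 3.742404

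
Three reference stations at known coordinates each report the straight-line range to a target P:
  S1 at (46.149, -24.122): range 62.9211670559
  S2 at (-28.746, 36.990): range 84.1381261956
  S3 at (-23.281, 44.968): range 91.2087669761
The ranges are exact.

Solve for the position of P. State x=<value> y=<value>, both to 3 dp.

eq1: (x − 46.149)² + (y + 24.122)² = 62.9211670559²
eq2: (x + 28.746)² + (y − 36.990)² = 84.1381261956²
eq3: (x + 23.281)² + (y − 44.968)² = 91.2087669761²
eq1−eq3, eq1−eq2 (x²,y² cancel):
  -138.860·x + 138.180·y = -4507.441010
  -149.790·x + 122.224·y = -3637.159485
det = -138.860·122.224 − 138.180·-149.790 = 3725.957560
x = (-4507.441010·122.224 − 138.180·-3637.159485) / 3725.957560 = -12.972443
y = (-138.860·-3637.159485 − -4507.441010·-149.790) / 3725.957560 = -45.656350

x=-12.972 y=-45.656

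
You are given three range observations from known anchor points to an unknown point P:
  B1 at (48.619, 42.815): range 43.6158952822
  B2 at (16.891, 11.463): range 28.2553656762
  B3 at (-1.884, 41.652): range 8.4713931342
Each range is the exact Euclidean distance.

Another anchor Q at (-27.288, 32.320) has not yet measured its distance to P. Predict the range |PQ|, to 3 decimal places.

eq1: (x − 48.619)² + (y − 42.815)² = 43.6158952822²
eq2: (x − 16.891)² + (y − 11.463)² = 28.2553656762²
eq3: (x + 1.884)² + (y − 41.652)² = 8.4713931342²
eq2−eq1, eq2−eq3 (x²,y² cancel):
  63.456·x + 62.704·y = 2676.244504
  -37.550·x + 60.378·y = 2048.333498
det = 63.456·60.378 − 62.704·-37.550 = 6185.881568
x = (2676.244504·60.378 − 62.704·2048.333498) / 6185.881568 = 5.358587
y = (63.456·2048.333498 − 2676.244504·-37.550) / 6185.881568 = 37.257750
|P − Q| = √((5.358587 − -27.288)² + (37.257750 − 32.320)²) = 33.017890

33.018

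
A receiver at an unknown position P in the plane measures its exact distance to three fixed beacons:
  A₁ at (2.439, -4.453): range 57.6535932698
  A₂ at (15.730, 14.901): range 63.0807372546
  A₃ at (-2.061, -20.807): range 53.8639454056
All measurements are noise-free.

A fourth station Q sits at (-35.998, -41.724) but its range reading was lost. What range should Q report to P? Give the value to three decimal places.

84.721

eq1: (x − 2.439)² + (y + 4.453)² = 57.6535932698²
eq2: (x − 15.730)² + (y − 14.901)² = 63.0807372546²
eq3: (x + 2.061)² + (y + 20.807)² = 53.8639454056²
eq2−eq3, eq2−eq1 (x²,y² cancel):
  -35.582·x − 71.416·y = 1045.561067
  -26.582·x − 38.708·y = 211.547825
det = -35.582·-38.708 − -71.416·-26.582 = -521.072056
x = (1045.561067·-38.708 − -71.416·211.547825) / -521.072056 = 48.675952
y = (-35.582·211.547825 − 1045.561067·-26.582) / -521.072056 = -38.892528
|P − Q| = √((48.675952 − -35.998)² + (-38.892528 − -41.724)²) = 84.721280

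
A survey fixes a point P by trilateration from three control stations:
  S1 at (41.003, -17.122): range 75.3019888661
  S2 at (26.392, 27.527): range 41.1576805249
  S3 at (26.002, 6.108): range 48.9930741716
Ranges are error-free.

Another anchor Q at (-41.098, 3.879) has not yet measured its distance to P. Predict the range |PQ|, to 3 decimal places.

40.384

eq1: (x − 41.003)² + (y + 17.122)² = 75.3019888661²
eq2: (x − 26.392)² + (y − 27.527)² = 41.1576805249²
eq3: (x − 26.002)² + (y − 6.108)² = 48.9930741716²
eq2−eq1, eq2−eq3 (x²,y² cancel):
  29.222·x − 89.298·y = -3456.299361
  -0.780·x − 42.838·y = -1447.228376
det = 29.222·-42.838 − -89.298·-0.780 = -1321.464476
x = (-3456.299361·-42.838 − -89.298·-1447.228376) / -1321.464476 = -14.246582
y = (29.222·-1447.228376 − -3456.299361·-0.780) / -1321.464476 = 34.043156
|P − Q| = √((-14.246582 − -41.098)² + (34.043156 − 3.879)²) = 40.384092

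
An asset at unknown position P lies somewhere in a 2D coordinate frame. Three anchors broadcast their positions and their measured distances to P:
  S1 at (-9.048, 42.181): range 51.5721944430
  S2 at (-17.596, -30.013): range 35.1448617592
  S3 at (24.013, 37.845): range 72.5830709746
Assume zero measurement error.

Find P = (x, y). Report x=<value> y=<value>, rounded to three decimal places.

x=-37.340 y=-0.938

eq1: (x + 9.048)² + (y − 42.181)² = 51.5721944430²
eq2: (x + 17.596)² + (y + 30.013)² = 35.1448617592²
eq3: (x − 24.013)² + (y − 37.845)² = 72.5830709746²
eq2−eq1, eq2−eq3 (x²,y² cancel):
  17.096·x + 144.388·y = -773.826252
  83.218·x + 135.716·y = -3234.672075
det = 17.096·135.716 − 144.388·83.218 = -9695.479848
x = (-773.826252·135.716 − 144.388·-3234.672075) / -9695.479848 = -37.339795
y = (17.096·-3234.672075 − -773.826252·83.218) / -9695.479848 = -0.938202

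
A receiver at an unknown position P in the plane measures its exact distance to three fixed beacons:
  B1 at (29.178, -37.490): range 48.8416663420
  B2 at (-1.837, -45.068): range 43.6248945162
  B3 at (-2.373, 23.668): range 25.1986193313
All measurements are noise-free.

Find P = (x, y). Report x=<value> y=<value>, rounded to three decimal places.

x=-3.828 y=-1.489

eq1: (x − 29.178)² + (y + 37.490)² = 48.8416663420²
eq2: (x + 1.837)² + (y + 45.068)² = 43.6248945162²
eq3: (x + 2.373)² + (y − 23.668)² = 25.1986193313²
eq1−eq2, eq1−eq3 (x²,y² cancel):
  -62.030·x − 15.156·y = 260.020359
  -63.102·x + 122.316·y = 59.487524
det = -62.030·122.316 − -15.156·-63.102 = -8543.635392
x = (260.020359·122.316 − -15.156·59.487524) / -8543.635392 = -3.828141
y = (-62.030·59.487524 − 260.020359·-63.102) / -8543.635392 = -1.488569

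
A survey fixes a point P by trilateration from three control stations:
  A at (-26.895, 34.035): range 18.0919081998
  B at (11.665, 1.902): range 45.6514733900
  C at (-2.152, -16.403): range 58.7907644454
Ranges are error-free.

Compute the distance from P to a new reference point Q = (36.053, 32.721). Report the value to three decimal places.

47.474

eq1: (x + 26.895)² + (y − 34.035)² = 18.0919081998²
eq2: (x − 11.665)² + (y − 1.902)² = 45.6514733900²
eq3: (x + 2.152)² + (y + 16.403)² = 58.7907644454²
eq2−eq3, eq2−eq1 (x²,y² cancel):
  -27.634·x − 36.610·y = -1238.297277
  -77.120·x + 64.266·y = 3498.772301
det = -27.634·64.266 − -36.610·-77.120 = -4599.289844
x = (-1238.297277·64.266 − -36.610·3498.772301) / -4599.289844 = -10.547202
y = (-27.634·3498.772301 − -1238.297277·-77.120) / -4599.289844 = 41.785268
|P − Q| = √((-10.547202 − 36.053)² + (41.785268 − 32.721)²) = 47.473570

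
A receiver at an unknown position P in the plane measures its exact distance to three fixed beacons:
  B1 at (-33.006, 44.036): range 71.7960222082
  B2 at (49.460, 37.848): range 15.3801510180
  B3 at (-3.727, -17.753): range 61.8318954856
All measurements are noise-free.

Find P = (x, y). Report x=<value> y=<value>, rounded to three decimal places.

x=37.125 y=28.662

eq1: (x + 33.006)² + (y − 44.036)² = 71.7960222082²
eq2: (x − 49.460)² + (y − 37.848)² = 15.3801510180²
eq3: (x + 3.727)² + (y + 17.753)² = 61.8318954856²
eq2−eq1, eq2−eq3 (x²,y² cancel):
  -164.932·x + 12.376·y = -5768.317132
  -106.374·x − 111.202·y = -7136.337420
det = -164.932·-111.202 − 12.376·-106.374 = 19657.252888
x = (-5768.317132·-111.202 − 12.376·-7136.337420) / 19657.252888 = 37.124603
y = (-164.932·-7136.337420 − -5768.317132·-106.374) / 19657.252888 = 28.661759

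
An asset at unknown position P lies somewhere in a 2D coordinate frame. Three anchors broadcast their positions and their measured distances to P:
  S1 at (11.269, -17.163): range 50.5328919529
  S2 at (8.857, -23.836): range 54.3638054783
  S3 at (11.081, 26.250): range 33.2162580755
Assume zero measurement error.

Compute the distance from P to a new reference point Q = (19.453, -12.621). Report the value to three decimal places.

53.233

eq1: (x − 11.269)² + (y + 17.163)² = 50.5328919529²
eq2: (x − 8.857)² + (y + 23.836)² = 54.3638054783²
eq3: (x − 11.081)² + (y − 26.250)² = 33.2162580755²
eq3−eq2, eq3−eq1 (x²,y² cancel):
  -4.448·x − 100.172·y = -2017.353262
  0.376·x − 86.826·y = -1840.545500
det = -4.448·-86.826 − -100.172·0.376 = 423.866720
x = (-2017.353262·-86.826 − -100.172·-1840.545500) / 423.866720 = -21.734213
y = (-4.448·-1840.545500 − -2017.353262·0.376) / 423.866720 = 21.103972
|P − Q| = √((-21.734213 − 19.453)² + (21.103972 − -12.621)²) = 53.233074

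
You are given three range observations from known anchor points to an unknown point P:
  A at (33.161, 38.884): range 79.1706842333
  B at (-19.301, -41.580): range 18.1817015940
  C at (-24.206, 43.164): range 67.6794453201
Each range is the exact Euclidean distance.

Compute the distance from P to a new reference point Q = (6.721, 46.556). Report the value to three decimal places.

73.747

eq1: (x − 33.161)² + (y − 38.884)² = 79.1706842333²
eq2: (x + 19.301)² + (y + 41.580)² = 18.1817015940²
eq3: (x + 24.206)² + (y − 43.164)² = 67.6794453201²
eq1−eq3, eq1−eq2 (x²,y² cancel):
  -114.734·x + 8.560·y = 1524.933878
  -104.924·x − 160.928·y = 5427.230593
det = -114.734·-160.928 − 8.560·-104.924 = 19362.062592
x = (1524.933878·-160.928 − 8.560·5427.230593) / 19362.062592 = -15.073893
y = (-114.734·5427.230593 − 1524.933878·-104.924) / 19362.062592 = -23.896509
|P − Q| = √((-15.073893 − 6.721)² + (-23.896509 − 46.556)²) = 73.746684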